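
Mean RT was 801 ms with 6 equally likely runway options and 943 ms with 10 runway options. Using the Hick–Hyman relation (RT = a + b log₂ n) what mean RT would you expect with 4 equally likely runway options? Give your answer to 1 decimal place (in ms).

Fit slope and intercept:
  b = (943 − 801) / (log₂ 10 − log₂ 6) = 142 / (3.3219 − 2.5850) = 192.682 ms/bit
  a = 801 − 192.682 × 2.5850 = 302.924 ms
Then RT(4) = 302.924 + 192.682 × log₂ 4 = 302.924 + 192.682 × 2 ≈ 688.288 ms.

688.3 ms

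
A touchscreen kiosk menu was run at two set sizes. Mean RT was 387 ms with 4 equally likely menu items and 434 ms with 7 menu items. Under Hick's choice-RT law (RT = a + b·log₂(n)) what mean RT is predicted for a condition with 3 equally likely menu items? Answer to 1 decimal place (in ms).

With log₂ n on the abscissa the relation is linear; from the two conditions:
  b = (434 − 387) / (log₂ 7 − log₂ 4) = 47 / (2.8074 − 2) = 58.215 ms/bit
  a = 387 − 58.215 × 2 = 270.570 ms
Then RT(3) = 270.570 + 58.215 × log₂ 3 = 270.570 + 58.215 × 1.5850 ≈ 362.839 ms.

362.8 ms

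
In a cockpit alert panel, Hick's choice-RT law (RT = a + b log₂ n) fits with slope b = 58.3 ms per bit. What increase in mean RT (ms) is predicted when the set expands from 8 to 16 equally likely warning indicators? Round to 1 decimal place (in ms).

The intercept a cancels: ΔRT = b·(log₂ n₂ − log₂ n₁) = b·log₂(n₂/n₁).
log₂(16) − log₂(8) = log₂(16/8) = log₂(2) = 1.
ΔRT = 58.3 × 1.0000 = 58.300 ms.

58.3 ms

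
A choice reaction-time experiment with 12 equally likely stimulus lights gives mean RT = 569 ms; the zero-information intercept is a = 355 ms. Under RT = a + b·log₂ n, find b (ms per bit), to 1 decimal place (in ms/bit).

b = (569 − 355) / log₂(12) = 214 / 3.5850 = 59.694 ms/bit.

59.7 ms/bit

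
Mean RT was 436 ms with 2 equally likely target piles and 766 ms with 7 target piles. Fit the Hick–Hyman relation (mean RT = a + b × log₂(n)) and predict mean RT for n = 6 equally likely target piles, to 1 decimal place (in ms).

725.4 ms

RT is linear in log₂ n, so two points fix the line:
  b = (766 − 436) / (log₂ 7 − log₂ 2) = 330 / (2.8074 − 1) = 182.587 ms/bit
  a = 436 − 182.587 × 1 = 253.413 ms
Then RT(6) = 253.413 + 182.587 × log₂ 6 = 253.413 + 182.587 × 2.5850 ≈ 725.394 ms.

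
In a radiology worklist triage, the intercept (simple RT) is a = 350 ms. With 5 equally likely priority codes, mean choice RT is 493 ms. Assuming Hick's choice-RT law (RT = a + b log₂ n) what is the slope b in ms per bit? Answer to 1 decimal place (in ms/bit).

61.6 ms/bit

b = (493 − 350) / log₂(5) = 143 / 2.3219 = 61.587 ms/bit.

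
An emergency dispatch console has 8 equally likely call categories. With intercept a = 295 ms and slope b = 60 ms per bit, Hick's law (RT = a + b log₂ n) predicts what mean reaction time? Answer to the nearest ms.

475 ms

log₂(8) = 3 bits, so RT = 295 + 60 × 3 ≈ 475.000 ms.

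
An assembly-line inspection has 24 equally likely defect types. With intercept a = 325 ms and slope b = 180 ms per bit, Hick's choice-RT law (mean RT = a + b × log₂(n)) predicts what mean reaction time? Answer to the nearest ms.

1150 ms

log₂(24) = 4.5850 bits, so RT = 325 + 180 × 4.5850 ≈ 1150.293 ms.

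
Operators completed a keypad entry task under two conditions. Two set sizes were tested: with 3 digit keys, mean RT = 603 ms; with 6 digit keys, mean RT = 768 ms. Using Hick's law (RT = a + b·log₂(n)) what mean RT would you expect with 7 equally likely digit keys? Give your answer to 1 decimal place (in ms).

Solve the two-equation system in a and b:
  b = (768 − 603) / (log₂ 6 − log₂ 3) = 165 / (2.5850 − 1.5850) = 165.000 ms/bit
  a = 603 − 165.000 × 1.5850 = 341.481 ms
Then RT(7) = 341.481 + 165.000 × log₂ 7 = 341.481 + 165.000 × 2.8074 ≈ 804.695 ms.

804.7 ms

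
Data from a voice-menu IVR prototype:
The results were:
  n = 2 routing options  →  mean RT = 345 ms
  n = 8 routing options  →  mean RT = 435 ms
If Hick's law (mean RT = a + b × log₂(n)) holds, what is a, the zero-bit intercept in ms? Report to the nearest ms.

The slope on a log₂ axis is (435 − 345) / (3 − 1) = 45 ms/bit.
Intercept: a = 345 − 45·log₂(2) = 300.000 ms.

300 ms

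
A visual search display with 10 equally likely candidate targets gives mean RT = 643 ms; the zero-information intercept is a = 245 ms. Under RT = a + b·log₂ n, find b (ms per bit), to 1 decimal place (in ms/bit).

119.8 ms/bit

b = (643 − 245) / log₂(10) = 398 / 3.3219 = 119.810 ms/bit.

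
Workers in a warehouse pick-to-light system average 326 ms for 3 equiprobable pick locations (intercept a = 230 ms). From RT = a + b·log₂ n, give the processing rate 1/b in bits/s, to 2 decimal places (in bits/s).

16.51 bits/s

Choice component = 326 − 230 = 96 ms over log₂(3) = 1.5850 bits.
b = 96 / 1.5850 = 60.569 ms/bit, so 1/b = 16.510 bits/s.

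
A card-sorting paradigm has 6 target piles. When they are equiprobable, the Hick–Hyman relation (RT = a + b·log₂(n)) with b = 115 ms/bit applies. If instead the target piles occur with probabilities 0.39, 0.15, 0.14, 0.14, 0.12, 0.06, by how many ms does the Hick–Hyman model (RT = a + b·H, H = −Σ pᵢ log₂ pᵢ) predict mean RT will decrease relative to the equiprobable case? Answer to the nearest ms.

28 ms

Equiprobable entropy H₀ = log₂ 6 = 2.5850 bits.
Skewed entropy H = −Σ pᵢ log₂ pᵢ = 2.3452 bits.
ΔRT = b·(H₀ − H) = 115 × 0.2398 = 27.58 ms.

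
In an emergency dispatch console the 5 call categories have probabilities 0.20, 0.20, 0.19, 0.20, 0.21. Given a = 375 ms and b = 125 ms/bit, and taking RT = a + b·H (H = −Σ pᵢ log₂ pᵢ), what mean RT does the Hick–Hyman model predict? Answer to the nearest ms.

665 ms

H = 0.20·log₂(1/0.20) + 0.20·log₂(1/0.20) + 0.19·log₂(1/0.19) + 0.20·log₂(1/0.20) + 0.21·log₂(1/0.21) = 2.3212 bits.
RT = 375 + 125 × 2.3212 = 665.15 ms.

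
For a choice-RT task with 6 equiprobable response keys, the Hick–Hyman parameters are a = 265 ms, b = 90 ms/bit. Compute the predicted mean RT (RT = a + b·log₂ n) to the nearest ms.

log₂(6) = 2.5850 bits, so RT = 265 + 90 × 2.5850 ≈ 497.647 ms.

498 ms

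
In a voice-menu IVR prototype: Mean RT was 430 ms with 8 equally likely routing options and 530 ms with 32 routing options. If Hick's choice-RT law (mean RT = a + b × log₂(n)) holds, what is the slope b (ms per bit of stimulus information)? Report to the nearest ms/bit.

Slope: b = (530 − 430) / (log₂ 32 − log₂ 8) = 100/2.0000 = 50 ms/bit.

50 ms/bit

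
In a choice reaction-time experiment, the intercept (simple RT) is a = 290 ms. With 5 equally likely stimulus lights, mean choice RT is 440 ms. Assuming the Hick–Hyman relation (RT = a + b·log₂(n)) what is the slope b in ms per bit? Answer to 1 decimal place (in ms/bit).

log₂(5) = 2.3219 bits.
b = (RT − a)/log₂ n = (440 − 290) / 2.3219 = 64.601 ms/bit.

64.6 ms/bit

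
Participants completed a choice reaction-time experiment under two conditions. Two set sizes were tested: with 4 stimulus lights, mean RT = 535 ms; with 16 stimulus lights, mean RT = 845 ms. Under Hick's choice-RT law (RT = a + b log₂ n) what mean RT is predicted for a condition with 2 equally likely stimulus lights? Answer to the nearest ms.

Fit slope and intercept:
  b = (845 − 535) / (log₂ 16 − log₂ 4) = 310 / (4 − 2) = 155 ms/bit
  a = 535 − 155 × 2 = 225 ms
Then RT(2) = 225 + 155 × log₂ 2 = 225 + 155 × 1 ≈ 380.000 ms.

380 ms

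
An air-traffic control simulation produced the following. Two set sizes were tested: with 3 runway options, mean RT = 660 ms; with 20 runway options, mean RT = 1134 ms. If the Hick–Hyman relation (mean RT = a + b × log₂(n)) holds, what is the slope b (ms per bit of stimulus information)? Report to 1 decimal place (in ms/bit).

173.2 ms/bit

b = (RT₂ − RT₁)/(log₂ n₂ − log₂ n₁) = (1134 − 660)/(4.3219 − 1.5850) = 173.184 ms/bit.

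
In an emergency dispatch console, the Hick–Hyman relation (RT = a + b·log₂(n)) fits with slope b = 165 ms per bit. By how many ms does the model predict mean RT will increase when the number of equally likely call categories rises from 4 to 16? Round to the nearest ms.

330 ms

The intercept a cancels: ΔRT = b·(log₂ n₂ − log₂ n₁) = b·log₂(n₂/n₁).
log₂(16) − log₂(4) = log₂(16/4) = log₂(4) = 2.
ΔRT = 165 × 2.0000 = 330.000 ms.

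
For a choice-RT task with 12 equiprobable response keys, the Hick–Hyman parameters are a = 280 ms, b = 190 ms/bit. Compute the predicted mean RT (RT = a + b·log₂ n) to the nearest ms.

961 ms

log₂(12) = 3.5850 bits, so RT = 280 + 190 × 3.5850 ≈ 961.143 ms.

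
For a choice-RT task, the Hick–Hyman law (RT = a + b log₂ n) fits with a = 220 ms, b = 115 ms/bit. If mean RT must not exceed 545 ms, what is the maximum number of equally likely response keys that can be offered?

7

Set 220 + 115·log₂ n ≤ 545 → log₂ n ≤ (545 − 220)/115 = 2.8261.
So n ≤ 2^2.8261 = 7.091; the largest integer n is 7.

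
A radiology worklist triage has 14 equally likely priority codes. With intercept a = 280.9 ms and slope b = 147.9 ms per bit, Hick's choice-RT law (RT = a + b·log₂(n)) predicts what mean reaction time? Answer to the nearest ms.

log₂(14) = 3.8074 bits, so RT = 280.9 + 147.9 × 3.8074 ≈ 844.008 ms.

844 ms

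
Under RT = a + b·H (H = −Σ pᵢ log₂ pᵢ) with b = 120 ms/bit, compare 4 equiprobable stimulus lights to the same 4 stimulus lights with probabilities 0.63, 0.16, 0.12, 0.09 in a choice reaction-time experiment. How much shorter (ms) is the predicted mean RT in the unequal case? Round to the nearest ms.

57 ms

The RT saving is b·ΔH. Equiprobable H₀ = log₂(4) = 2.0000 bits; with the given probabilities H = 1.5227 bits.
b·(H₀ − H) = 120 × (2.0000 − 1.5227) = 57.28 ms.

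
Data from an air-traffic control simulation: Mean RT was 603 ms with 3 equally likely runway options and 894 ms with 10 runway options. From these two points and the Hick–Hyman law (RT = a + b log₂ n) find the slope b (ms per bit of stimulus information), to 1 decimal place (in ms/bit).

b = (RT₂ − RT₁)/(log₂ n₂ − log₂ n₁) = (894 − 603)/(3.3219 − 1.5850) = 167.534 ms/bit.

167.5 ms/bit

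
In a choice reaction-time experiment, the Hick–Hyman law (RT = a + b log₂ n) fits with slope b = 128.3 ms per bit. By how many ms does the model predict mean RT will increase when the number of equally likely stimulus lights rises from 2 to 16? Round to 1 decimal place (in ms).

The intercept a cancels: ΔRT = b·(log₂ n₂ − log₂ n₁) = b·log₂(n₂/n₁).
log₂(16) − log₂(2) = log₂(16/2) = log₂(8) = 3.
ΔRT = 128.3 × 3.0000 = 384.900 ms.

384.9 ms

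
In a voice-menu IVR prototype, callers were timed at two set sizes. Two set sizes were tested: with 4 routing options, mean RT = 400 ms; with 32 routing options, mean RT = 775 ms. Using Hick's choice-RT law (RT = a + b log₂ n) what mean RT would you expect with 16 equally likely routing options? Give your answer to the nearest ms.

650 ms

With log₂ n on the abscissa the relation is linear; from the two conditions:
  b = (775 − 400) / (log₂ 32 − log₂ 4) = 375 / (5 − 2) = 125 ms/bit
  a = 400 − 125 × 2 = 150 ms
Then RT(16) = 150 + 125 × log₂ 16 = 150 + 125 × 4 ≈ 650.000 ms.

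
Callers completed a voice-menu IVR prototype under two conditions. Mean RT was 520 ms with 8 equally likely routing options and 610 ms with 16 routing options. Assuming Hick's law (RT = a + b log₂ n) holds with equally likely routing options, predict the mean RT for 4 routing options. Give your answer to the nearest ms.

430 ms

With log₂ n on the abscissa the relation is linear; from the two conditions:
  b = (610 − 520) / (log₂ 16 − log₂ 8) = 90 / (4 − 3) = 90 ms/bit
  a = 520 − 90 × 3 = 250 ms
Then RT(4) = 250 + 90 × log₂ 4 = 250 + 90 × 2 ≈ 430.000 ms.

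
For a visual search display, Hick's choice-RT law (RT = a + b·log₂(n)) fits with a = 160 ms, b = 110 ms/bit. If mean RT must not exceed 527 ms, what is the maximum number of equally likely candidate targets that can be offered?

10

Information budget: (527 − 160)/110 = 3.3364 bits, so n ≤ 2^3.3364 = 10.101 → at most 10.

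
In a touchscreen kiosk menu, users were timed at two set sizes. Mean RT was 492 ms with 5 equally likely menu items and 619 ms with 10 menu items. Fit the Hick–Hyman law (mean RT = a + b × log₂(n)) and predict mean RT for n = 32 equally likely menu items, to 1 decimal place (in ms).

832.1 ms

Fit slope and intercept:
  b = (619 − 492) / (log₂ 10 − log₂ 5) = 127 / (3.3219 − 2.3219) = 127.000 ms/bit
  a = 492 − 127.000 × 2.3219 = 197.115 ms
Then RT(32) = 197.115 + 127.000 × log₂ 32 = 197.115 + 127.000 × 5 ≈ 832.115 ms.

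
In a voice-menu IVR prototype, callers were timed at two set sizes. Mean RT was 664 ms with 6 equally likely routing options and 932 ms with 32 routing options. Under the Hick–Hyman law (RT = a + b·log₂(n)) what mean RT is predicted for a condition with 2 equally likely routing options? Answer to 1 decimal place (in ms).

Solve the two-equation system in a and b:
  b = (932 − 664) / (log₂ 32 − log₂ 6) = 268 / (5 − 2.5850) = 110.971 ms/bit
  a = 664 − 110.971 × 2.5850 = 377.143 ms
Then RT(2) = 377.143 + 110.971 × log₂ 2 = 377.143 + 110.971 × 1 ≈ 488.115 ms.

488.1 ms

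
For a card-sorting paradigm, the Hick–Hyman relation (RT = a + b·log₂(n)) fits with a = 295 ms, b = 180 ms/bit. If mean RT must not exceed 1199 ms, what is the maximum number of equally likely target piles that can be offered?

Set 295 + 180·log₂ n ≤ 1199 → log₂ n ≤ (1199 − 295)/180 = 5.0222.
So n ≤ 2^5.0222 = 32.497; the largest integer n is 32.

32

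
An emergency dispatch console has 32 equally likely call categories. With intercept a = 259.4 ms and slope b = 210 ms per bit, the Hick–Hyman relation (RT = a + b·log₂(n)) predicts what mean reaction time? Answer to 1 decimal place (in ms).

1309.4 ms

log₂(32) = 5 bits, so RT = 259.4 + 210 × 5 ≈ 1309.400 ms.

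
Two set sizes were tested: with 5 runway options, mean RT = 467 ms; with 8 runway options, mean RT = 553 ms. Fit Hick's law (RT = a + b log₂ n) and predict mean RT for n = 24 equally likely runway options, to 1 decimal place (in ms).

With log₂ n on the abscissa the relation is linear; from the two conditions:
  b = (553 − 467) / (log₂ 8 − log₂ 5) = 86 / (3 − 2.3219) = 126.830 ms/bit
  a = 467 − 126.830 × 2.3219 = 172.509 ms
Then RT(24) = 172.509 + 126.830 × log₂ 24 = 172.509 + 126.830 × 4.5850 ≈ 754.021 ms.

754.0 ms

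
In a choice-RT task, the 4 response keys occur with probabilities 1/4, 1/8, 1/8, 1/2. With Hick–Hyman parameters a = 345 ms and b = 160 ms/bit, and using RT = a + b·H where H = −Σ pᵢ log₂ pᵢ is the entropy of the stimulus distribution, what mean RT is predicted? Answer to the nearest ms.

625 ms

H = −Σ pᵢ log₂ pᵢ = 0.25·2 + 0.125·3 + 0.125·3 + 0.5·1 = 1.750 bits.
RT = 345 + 160 × 1.750 = 625.00 ms.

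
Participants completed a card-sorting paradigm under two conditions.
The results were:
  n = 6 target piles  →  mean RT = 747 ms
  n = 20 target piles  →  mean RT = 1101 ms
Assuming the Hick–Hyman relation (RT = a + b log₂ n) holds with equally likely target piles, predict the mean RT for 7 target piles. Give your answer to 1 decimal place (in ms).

792.3 ms

With log₂ n on the abscissa the relation is linear; from the two conditions:
  b = (1101 − 747) / (log₂ 20 − log₂ 6) = 354 / (4.3219 − 2.5850) = 203.804 ms/bit
  a = 747 − 203.804 × 2.5850 = 220.175 ms
Then RT(7) = 220.175 + 203.804 × log₂ 7 = 220.175 + 203.804 × 2.8074 ≈ 792.324 ms.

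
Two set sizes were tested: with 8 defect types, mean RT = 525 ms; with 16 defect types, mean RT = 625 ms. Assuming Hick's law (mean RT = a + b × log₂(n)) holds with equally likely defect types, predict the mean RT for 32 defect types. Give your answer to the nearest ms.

725 ms

With log₂ n on the abscissa the relation is linear; from the two conditions:
  b = (625 − 525) / (log₂ 16 − log₂ 8) = 100 / (4 − 3) = 100 ms/bit
  a = 525 − 100 × 3 = 225 ms
Then RT(32) = 225 + 100 × log₂ 32 = 225 + 100 × 5 ≈ 725.000 ms.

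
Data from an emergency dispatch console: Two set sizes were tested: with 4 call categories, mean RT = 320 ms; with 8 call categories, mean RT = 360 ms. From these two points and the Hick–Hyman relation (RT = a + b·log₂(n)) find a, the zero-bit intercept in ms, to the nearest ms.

The slope on a log₂ axis is (360 − 320) / (3 − 2) = 40 ms/bit.
a = RT₁ − b·log₂ n₁ = 320 − 40 × 2 = 240.000 ms.

240 ms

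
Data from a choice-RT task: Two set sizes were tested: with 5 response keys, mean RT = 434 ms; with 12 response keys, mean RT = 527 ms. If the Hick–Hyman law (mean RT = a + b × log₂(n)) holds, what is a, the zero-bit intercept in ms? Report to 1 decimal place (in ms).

The slope on a log₂ axis is (527 − 434) / (3.5850 − 2.3219) = 73.632 ms/bit.
a = RT₁ − b·log₂ n₁ = 434 − 73.632 × 2.3219 = 263.031 ms.

263.0 ms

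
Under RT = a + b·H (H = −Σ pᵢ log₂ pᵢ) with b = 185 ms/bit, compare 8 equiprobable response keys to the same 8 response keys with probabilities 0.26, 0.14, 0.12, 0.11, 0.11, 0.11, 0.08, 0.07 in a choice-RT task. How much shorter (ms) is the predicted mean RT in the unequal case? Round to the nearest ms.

22 ms

The RT saving is b·ΔH. Equiprobable H₀ = log₂(8) = 3.0000 bits; with the given probabilities H = 2.8804 bits.
b·(H₀ − H) = 185 × (3.0000 − 2.8804) = 22.13 ms.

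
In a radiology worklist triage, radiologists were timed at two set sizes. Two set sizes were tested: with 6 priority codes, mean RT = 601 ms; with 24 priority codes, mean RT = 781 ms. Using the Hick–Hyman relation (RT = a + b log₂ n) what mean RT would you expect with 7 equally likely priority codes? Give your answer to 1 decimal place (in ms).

621.0 ms

With log₂ n on the abscissa the relation is linear; from the two conditions:
  b = (781 − 601) / (log₂ 24 − log₂ 6) = 180 / (4.5850 − 2.5850) = 90.000 ms/bit
  a = 601 − 90.000 × 2.5850 = 368.353 ms
Then RT(7) = 368.353 + 90.000 × log₂ 7 = 368.353 + 90.000 × 2.8074 ≈ 621.015 ms.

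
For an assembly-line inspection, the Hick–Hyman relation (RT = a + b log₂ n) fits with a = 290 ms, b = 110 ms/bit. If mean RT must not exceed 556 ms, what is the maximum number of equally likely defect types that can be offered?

5

Information budget: (556 − 290)/110 = 2.4182 bits, so n ≤ 2^2.4182 = 5.345 → at most 5.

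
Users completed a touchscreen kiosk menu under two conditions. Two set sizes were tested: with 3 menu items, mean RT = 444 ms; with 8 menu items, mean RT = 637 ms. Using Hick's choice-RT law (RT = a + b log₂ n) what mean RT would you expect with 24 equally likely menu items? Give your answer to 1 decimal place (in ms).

853.2 ms

Fit slope and intercept:
  b = (637 − 444) / (log₂ 8 − log₂ 3) = 193 / (3 − 1.5850) = 136.392 ms/bit
  a = 444 − 136.392 × 1.5850 = 227.824 ms
Then RT(24) = 227.824 + 136.392 × log₂ 24 = 227.824 + 136.392 × 4.5850 ≈ 853.176 ms.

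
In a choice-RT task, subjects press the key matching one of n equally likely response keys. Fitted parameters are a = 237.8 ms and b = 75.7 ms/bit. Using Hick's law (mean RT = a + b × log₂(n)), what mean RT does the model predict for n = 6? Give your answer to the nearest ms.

log₂(6) = 2.5850 bits, so RT = 237.8 + 75.7 × 2.5850 ≈ 433.482 ms.

433 ms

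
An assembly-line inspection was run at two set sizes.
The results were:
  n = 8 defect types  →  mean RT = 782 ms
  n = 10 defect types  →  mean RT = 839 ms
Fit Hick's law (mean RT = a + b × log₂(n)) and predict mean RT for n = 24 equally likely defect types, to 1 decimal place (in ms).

Fit slope and intercept:
  b = (839 − 782) / (log₂ 10 − log₂ 8) = 57 / (3.3219 − 3) = 177.058 ms/bit
  a = 782 − 177.058 × 3 = 250.825 ms
Then RT(24) = 250.825 + 177.058 × log₂ 24 = 250.825 + 177.058 × 4.5850 ≈ 1062.631 ms.

1062.6 ms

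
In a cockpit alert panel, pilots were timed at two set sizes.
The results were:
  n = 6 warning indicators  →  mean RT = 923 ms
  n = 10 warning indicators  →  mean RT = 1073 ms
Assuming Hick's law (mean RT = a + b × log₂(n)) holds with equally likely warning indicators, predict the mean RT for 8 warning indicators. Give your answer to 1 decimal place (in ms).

Fit slope and intercept:
  b = (1073 − 923) / (log₂ 10 − log₂ 6) = 150 / (3.3219 − 2.5850) = 203.537 ms/bit
  a = 923 − 203.537 × 2.5850 = 396.864 ms
Then RT(8) = 396.864 + 203.537 × log₂ 8 = 396.864 + 203.537 × 3 ≈ 1007.476 ms.

1007.5 ms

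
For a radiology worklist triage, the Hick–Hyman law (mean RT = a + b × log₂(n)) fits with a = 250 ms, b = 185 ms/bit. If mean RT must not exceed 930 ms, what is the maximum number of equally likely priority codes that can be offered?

12

Set 250 + 185·log₂ n ≤ 930 → log₂ n ≤ (930 − 250)/185 = 3.6757.
So n ≤ 2^3.6757 = 12.779; the largest integer n is 12.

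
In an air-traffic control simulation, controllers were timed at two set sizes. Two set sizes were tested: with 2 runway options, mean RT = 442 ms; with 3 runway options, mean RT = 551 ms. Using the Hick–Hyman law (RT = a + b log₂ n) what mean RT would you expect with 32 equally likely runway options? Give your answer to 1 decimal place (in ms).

1187.3 ms

Solve the two-equation system in a and b:
  b = (551 − 442) / (log₂ 3 − log₂ 2) = 109 / (1.5850 − 1) = 186.337 ms/bit
  a = 442 − 186.337 × 1 = 255.663 ms
Then RT(32) = 255.663 + 186.337 × log₂ 32 = 255.663 + 186.337 × 5 ≈ 1187.347 ms.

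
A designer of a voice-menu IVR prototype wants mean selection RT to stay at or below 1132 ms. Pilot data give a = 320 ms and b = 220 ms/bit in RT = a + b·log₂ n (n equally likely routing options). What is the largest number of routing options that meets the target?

12

Set 320 + 220·log₂ n ≤ 1132 → log₂ n ≤ (1132 − 320)/220 = 3.6909.
So n ≤ 2^3.6909 = 12.914; the largest integer n is 12.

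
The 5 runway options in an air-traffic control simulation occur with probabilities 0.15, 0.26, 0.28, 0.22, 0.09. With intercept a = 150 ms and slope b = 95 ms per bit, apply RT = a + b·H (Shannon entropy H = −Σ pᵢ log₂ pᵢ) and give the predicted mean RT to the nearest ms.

H = 0.15·log₂(1/0.15) + 0.26·log₂(1/0.26) + 0.28·log₂(1/0.28) + 0.22·log₂(1/0.22) + 0.09·log₂(1/0.09) = 2.2233 bits.
RT = 150 + 95 × 2.2233 = 361.21 ms.

361 ms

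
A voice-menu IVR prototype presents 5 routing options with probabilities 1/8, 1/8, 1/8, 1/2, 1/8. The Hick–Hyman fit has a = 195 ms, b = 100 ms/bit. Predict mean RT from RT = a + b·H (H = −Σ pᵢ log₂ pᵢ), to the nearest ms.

H = −Σ pᵢ log₂ pᵢ = 0.125·3 + 0.125·3 + 0.125·3 + 0.5·1 + 0.125·3 = 2.000 bits.
RT = 195 + 100 × 2.000 = 395.00 ms.

395 ms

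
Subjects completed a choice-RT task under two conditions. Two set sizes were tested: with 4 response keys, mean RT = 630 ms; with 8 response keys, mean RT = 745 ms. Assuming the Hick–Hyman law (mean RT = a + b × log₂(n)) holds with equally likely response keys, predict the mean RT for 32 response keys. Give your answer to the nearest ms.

With log₂ n on the abscissa the relation is linear; from the two conditions:
  b = (745 − 630) / (log₂ 8 − log₂ 4) = 115 / (3 − 2) = 115 ms/bit
  a = 630 − 115 × 2 = 400 ms
Then RT(32) = 400 + 115 × log₂ 32 = 400 + 115 × 5 ≈ 975.000 ms.

975 ms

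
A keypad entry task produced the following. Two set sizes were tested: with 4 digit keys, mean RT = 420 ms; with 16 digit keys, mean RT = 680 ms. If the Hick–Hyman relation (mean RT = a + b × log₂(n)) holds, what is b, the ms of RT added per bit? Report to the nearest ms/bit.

130 ms/bit

The slope on a log₂ axis is (680 − 420) / (4 − 2) = 130 ms/bit.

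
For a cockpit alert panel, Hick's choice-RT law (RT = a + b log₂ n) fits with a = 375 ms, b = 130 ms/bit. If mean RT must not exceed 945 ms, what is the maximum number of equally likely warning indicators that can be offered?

20

Information budget: (945 − 375)/130 = 4.3846 bits, so n ≤ 2^4.3846 = 20.888 → at most 20.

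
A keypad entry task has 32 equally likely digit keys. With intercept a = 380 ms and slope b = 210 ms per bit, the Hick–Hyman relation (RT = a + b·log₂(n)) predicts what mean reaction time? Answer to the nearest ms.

log₂(32) = 5 bits, so RT = 380 + 210 × 5 ≈ 1430.000 ms.

1430 ms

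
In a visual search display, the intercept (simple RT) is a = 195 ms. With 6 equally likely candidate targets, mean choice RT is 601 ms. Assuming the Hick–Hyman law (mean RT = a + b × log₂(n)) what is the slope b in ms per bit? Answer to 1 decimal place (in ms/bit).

6 alternatives carry log₂ 6 = 2.5850 bits; the choice cost is 601 − 195 = 406 ms, so b = 406/2.5850 = 157.062 ms/bit.

157.1 ms/bit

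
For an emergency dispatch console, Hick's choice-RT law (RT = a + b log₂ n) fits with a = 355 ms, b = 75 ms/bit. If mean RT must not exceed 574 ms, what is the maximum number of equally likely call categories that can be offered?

Set 355 + 75·log₂ n ≤ 574 → log₂ n ≤ (574 − 355)/75 = 2.9200.
So n ≤ 2^2.9200 = 7.568; the largest integer n is 7.

7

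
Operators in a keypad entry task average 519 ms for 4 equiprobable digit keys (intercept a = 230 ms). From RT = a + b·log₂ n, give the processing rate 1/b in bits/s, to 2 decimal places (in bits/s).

6.92 bits/s

b = (519 − 230)/log₂ 4 = 289/2 = 144.500 ms per bit = 0.14450 s/bit; the reciprocal is 6.920 bits/s.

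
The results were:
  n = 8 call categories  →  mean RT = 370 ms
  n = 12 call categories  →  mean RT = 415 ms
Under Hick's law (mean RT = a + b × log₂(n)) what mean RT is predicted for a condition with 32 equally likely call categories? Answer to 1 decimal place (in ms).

Fit slope and intercept:
  b = (415 − 370) / (log₂ 12 − log₂ 8) = 45 / (3.5850 − 3) = 76.928 ms/bit
  a = 370 − 76.928 × 3 = 139.216 ms
Then RT(32) = 139.216 + 76.928 × log₂ 32 = 139.216 + 76.928 × 5 ≈ 523.856 ms.

523.9 ms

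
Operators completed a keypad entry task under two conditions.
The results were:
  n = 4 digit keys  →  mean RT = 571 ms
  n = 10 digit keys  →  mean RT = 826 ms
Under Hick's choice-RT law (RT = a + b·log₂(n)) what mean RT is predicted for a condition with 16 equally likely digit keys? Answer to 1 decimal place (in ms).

956.8 ms

Fit slope and intercept:
  b = (826 − 571) / (log₂ 10 − log₂ 4) = 255 / (3.3219 − 2) = 192.900 ms/bit
  a = 571 − 192.900 × 2 = 185.200 ms
Then RT(16) = 185.200 + 192.900 × log₂ 16 = 185.200 + 192.900 × 4 ≈ 956.800 ms.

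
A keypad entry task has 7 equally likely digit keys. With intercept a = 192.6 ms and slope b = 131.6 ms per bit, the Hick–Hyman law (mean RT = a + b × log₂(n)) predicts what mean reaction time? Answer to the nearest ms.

log₂(7) = 2.8074 bits, so RT = 192.6 + 131.6 × 2.8074 ≈ 562.048 ms.

562 ms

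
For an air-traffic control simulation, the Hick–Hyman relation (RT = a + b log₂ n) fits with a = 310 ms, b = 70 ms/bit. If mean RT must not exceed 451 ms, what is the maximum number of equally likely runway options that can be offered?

4

Information budget: (451 − 310)/70 = 2.0143 bits, so n ≤ 2^2.0143 = 4.040 → at most 4.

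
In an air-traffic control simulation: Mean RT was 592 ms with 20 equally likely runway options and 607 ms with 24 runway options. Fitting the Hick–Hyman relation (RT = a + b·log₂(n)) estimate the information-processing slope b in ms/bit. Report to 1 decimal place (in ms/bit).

57.0 ms/bit

The slope on a log₂ axis is (607 − 592) / (4.5850 − 4.3219) = 57.027 ms/bit.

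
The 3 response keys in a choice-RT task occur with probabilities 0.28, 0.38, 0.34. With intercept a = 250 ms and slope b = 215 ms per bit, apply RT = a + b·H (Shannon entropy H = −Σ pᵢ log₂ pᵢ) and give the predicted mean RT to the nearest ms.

588 ms

Entropy contributions −pᵢ log₂ pᵢ: 0.5142, 0.5305, 0.5292; sum H = 1.5738 bits.
RT = a + bH = 250 + 215·1.5738 = 588.38 ms.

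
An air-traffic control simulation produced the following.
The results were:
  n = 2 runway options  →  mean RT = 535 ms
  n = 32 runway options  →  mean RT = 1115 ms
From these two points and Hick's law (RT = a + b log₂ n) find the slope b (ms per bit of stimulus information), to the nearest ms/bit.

b = (RT₂ − RT₁)/(log₂ n₂ − log₂ n₁) = (1115 − 535)/(5 − 1) = 145 ms/bit.

145 ms/bit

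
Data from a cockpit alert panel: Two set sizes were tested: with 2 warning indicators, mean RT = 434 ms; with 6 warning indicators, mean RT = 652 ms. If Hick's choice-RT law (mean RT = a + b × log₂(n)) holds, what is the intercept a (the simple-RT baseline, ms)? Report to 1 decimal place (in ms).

296.5 ms

Slope: b = (652 − 434) / (log₂ 6 − log₂ 2) = 218/1.5850 = 137.543 ms/bit.
a = RT₁ − b·log₂ n₁ = 434 − 137.543 × 1 = 296.457 ms.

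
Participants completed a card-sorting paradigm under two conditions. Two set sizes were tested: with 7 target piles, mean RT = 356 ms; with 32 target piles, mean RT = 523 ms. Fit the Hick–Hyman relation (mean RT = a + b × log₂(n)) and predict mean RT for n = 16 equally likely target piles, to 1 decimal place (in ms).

RT is linear in log₂ n, so two points fix the line:
  b = (523 − 356) / (log₂ 32 − log₂ 7) = 167 / (5 − 2.8074) = 76.164 ms/bit
  a = 356 − 76.164 × 2.8074 = 142.181 ms
Then RT(16) = 142.181 + 76.164 × log₂ 16 = 142.181 + 76.164 × 4 ≈ 446.836 ms.

446.8 ms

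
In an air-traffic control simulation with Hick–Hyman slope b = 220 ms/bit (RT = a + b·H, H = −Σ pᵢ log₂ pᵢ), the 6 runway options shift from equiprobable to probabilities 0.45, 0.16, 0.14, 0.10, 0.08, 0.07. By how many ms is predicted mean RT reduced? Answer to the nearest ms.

78 ms

The RT saving is b·ΔH. Equiprobable H₀ = log₂(6) = 2.5850 bits; with the given probabilities H = 2.2308 bits.
b·(H₀ − H) = 220 × (2.5850 − 2.2308) = 77.92 ms.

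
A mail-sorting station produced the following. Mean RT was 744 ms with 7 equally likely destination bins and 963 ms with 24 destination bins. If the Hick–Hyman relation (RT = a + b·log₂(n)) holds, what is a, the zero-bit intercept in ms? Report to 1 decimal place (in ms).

The slope on a log₂ axis is (963 − 744) / (4.5850 − 2.8074) = 123.199 ms/bit.
a = RT₁ − b·log₂ n₁ = 744 − 123.199 × 2.8074 = 398.136 ms.

398.1 ms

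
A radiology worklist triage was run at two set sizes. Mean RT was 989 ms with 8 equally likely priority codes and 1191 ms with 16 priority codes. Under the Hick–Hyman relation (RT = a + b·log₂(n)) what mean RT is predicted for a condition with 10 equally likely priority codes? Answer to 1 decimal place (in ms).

Solve the two-equation system in a and b:
  b = (1191 − 989) / (log₂ 16 − log₂ 8) = 202 / (4 − 3) = 202.000 ms/bit
  a = 989 − 202.000 × 3 = 383.000 ms
Then RT(10) = 383.000 + 202.000 × log₂ 10 = 383.000 + 202.000 × 3.3219 ≈ 1054.029 ms.

1054.0 ms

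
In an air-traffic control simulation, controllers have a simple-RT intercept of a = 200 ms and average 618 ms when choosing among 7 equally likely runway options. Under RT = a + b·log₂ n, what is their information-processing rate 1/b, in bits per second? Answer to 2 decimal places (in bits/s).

Choice component = 618 − 200 = 418 ms over log₂(7) = 2.8074 bits.
b = 418 / 2.8074 = 148.895 ms/bit, so 1/b = 6.716 bits/s.

6.72 bits/s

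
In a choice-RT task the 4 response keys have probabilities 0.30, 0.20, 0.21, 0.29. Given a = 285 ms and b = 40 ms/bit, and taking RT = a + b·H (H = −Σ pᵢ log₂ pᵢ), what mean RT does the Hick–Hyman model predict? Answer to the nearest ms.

364 ms

Entropy contributions −pᵢ log₂ pᵢ: 0.5211, 0.4644, 0.4728, 0.5179; sum H = 1.9762 bits.
RT = a + bH = 285 + 40·1.9762 = 364.05 ms.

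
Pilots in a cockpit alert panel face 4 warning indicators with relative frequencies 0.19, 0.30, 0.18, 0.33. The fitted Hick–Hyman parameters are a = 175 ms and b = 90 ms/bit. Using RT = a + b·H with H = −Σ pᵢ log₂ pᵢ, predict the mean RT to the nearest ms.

H = 0.19·log₂(1/0.19) + 0.30·log₂(1/0.30) + 0.18·log₂(1/0.18) + 0.33·log₂(1/0.33) = 1.9494 bits.
RT = 175 + 90 × 1.9494 = 350.45 ms.

350 ms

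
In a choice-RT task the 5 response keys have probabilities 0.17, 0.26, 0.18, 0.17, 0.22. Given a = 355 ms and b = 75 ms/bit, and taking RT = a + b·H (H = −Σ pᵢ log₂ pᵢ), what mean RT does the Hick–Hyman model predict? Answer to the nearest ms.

528 ms

Entropy contributions −pᵢ log₂ pᵢ: 0.4346, 0.5053, 0.4453, 0.4346, 0.4806; sum H = 2.3003 bits.
RT = a + bH = 355 + 75·2.3003 = 527.53 ms.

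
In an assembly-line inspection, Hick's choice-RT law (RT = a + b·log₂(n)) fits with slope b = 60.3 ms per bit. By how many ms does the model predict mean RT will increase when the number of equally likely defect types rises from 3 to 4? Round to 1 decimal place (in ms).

25.0 ms

ΔRT = (a + b log₂ n₂) − (a + b log₂ n₁) = b·(log₂ n₂ − log₂ n₁).
log₂(4) − log₂(3) = 2 − 1.5850 = 0.4150.
ΔRT = 60.3 × 0.4150 = 25.027 ms.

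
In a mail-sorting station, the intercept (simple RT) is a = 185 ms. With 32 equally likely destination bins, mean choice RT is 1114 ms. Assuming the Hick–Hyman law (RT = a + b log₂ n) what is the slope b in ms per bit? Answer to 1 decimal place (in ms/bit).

185.8 ms/bit

32 alternatives carry log₂ 32 = 5 bits; the choice cost is 1114 − 185 = 929 ms, so b = 929/5 = 185.800 ms/bit.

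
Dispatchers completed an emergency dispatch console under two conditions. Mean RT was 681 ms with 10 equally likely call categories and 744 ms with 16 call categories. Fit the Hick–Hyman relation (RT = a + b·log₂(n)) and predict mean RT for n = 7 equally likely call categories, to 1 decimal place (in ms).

Solve the two-equation system in a and b:
  b = (744 − 681) / (log₂ 16 − log₂ 10) = 63 / (4 − 3.3219) = 92.911 ms/bit
  a = 681 − 92.911 × 3.3219 = 372.358 ms
Then RT(7) = 372.358 + 92.911 × log₂ 7 = 372.358 + 92.911 × 2.8074 ≈ 633.191 ms.

633.2 ms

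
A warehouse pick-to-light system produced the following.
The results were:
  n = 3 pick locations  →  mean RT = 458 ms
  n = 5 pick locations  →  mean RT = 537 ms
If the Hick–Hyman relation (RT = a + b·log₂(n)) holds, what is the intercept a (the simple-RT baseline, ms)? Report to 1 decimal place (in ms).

288.1 ms

b = (RT₂ − RT₁)/(log₂ n₂ − log₂ n₁) = (537 − 458)/(2.3219 − 1.5850) = 107.196 ms/bit.
a = RT₁ − b·log₂ n₁ = 458 − 107.196 × 1.5850 = 288.098 ms.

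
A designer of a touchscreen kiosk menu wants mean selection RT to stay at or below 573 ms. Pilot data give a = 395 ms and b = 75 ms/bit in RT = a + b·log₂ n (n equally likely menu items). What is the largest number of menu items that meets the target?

5

Information budget: (573 − 395)/75 = 2.3733 bits, so n ≤ 2^2.3733 = 5.181 → at most 5.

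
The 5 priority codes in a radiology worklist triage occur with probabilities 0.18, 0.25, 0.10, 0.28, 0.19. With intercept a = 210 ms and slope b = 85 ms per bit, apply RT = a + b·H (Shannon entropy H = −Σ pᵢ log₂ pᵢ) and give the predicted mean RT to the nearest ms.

Entropy contributions −pᵢ log₂ pᵢ: 0.4453, 0.5000, 0.3322, 0.5142, 0.4552; sum H = 2.2469 bits.
RT = a + bH = 210 + 85·2.2469 = 400.99 ms.

401 ms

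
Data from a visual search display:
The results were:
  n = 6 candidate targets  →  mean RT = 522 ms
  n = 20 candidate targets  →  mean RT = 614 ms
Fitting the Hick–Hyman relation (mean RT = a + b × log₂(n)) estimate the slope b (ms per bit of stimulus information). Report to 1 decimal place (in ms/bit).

The slope on a log₂ axis is (614 − 522) / (4.3219 − 2.5850) = 52.966 ms/bit.

53.0 ms/bit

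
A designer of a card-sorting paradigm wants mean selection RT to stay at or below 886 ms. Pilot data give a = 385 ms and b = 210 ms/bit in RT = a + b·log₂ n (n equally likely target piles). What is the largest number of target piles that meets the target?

5

210·log₂ n ≤ 886 − 385 = 501, giving log₂ n ≤ 2.3857 and n ≤ 5.226. The largest whole number is 5.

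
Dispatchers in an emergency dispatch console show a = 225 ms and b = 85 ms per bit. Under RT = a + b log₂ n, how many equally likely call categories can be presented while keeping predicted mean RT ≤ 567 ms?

16

85·log₂ n ≤ 567 − 225 = 342, giving log₂ n ≤ 4.0235 and n ≤ 16.263. The largest whole number is 16.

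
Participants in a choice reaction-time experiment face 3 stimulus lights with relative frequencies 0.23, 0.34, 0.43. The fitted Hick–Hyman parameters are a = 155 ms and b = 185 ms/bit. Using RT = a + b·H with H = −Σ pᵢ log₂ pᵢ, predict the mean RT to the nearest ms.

440 ms

H = 0.23·log₂(1/0.23) + 0.34·log₂(1/0.34) + 0.43·log₂(1/0.43) = 1.5404 bits.
RT = 155 + 185 × 1.5404 = 439.98 ms.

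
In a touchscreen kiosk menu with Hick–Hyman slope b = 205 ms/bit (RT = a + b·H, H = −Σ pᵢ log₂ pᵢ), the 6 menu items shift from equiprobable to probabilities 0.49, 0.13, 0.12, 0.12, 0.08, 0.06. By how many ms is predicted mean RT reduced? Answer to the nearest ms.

88 ms

The RT saving is b·ΔH. Equiprobable H₀ = log₂(6) = 2.5850 bits; with the given probabilities H = 2.1561 bits.
b·(H₀ − H) = 205 × (2.5850 − 2.1561) = 87.92 ms.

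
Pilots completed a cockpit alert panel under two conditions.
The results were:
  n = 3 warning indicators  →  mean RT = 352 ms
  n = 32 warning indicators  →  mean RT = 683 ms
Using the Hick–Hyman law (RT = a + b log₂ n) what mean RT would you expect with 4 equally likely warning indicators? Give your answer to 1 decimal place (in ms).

392.2 ms

Solve the two-equation system in a and b:
  b = (683 − 352) / (log₂ 32 − log₂ 3) = 331 / (5 − 1.5850) = 96.924 ms/bit
  a = 352 − 96.924 × 1.5850 = 198.379 ms
Then RT(4) = 198.379 + 96.924 × log₂ 4 = 198.379 + 96.924 × 2 ≈ 392.227 ms.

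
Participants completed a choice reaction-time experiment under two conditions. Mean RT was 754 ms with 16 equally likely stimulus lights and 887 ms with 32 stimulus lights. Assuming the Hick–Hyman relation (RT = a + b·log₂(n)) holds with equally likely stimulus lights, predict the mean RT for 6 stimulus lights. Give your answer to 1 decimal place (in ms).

565.8 ms

RT is linear in log₂ n, so two points fix the line:
  b = (887 − 754) / (log₂ 32 − log₂ 16) = 133 / (5 − 4) = 133.000 ms/bit
  a = 754 − 133.000 × 4 = 222.000 ms
Then RT(6) = 222.000 + 133.000 × log₂ 6 = 222.000 + 133.000 × 2.5850 ≈ 565.800 ms.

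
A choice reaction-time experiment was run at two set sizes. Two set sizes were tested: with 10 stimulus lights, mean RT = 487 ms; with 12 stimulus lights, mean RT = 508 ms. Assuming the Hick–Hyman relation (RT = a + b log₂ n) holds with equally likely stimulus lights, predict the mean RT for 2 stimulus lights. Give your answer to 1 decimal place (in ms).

With log₂ n on the abscissa the relation is linear; from the two conditions:
  b = (508 − 487) / (log₂ 12 − log₂ 10) = 21 / (3.5850 − 3.3219) = 79.837 ms/bit
  a = 487 − 79.837 × 3.3219 = 221.786 ms
Then RT(2) = 221.786 + 79.837 × log₂ 2 = 221.786 + 79.837 × 1 ≈ 301.623 ms.

301.6 ms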